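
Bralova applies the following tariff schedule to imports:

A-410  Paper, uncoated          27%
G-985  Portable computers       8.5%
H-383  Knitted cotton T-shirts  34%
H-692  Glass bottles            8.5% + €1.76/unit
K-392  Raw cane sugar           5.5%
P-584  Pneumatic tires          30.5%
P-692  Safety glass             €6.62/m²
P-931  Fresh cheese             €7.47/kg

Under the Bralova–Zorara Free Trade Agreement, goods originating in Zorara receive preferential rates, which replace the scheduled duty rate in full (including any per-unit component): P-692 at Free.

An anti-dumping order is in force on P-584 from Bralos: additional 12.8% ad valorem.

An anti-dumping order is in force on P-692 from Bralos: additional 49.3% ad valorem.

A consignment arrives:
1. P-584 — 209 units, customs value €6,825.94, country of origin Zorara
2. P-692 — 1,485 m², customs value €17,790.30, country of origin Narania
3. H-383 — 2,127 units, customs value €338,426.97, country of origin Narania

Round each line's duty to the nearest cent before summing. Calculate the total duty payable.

Line 1 (P-584, Zorara, 209 units, €6,825.94):
Base rate for P-584 is 30.5%.
Origin Zorara is the FTA partner but P-584 is not on the preference list; base rate stands.
The additional-duty order on P-584 targets Bralos, not Zorara; it does not apply.
Duty = €6,825.94 × 30.5% = €2,081.91.
Line 2 (P-692, Narania, 1,485 m², €17,790.30):
Base rate for P-692 is €6.62/m².
P-692 has an FTA preferential rate, but origin Narania is not Zorara; base rate stands.
The additional-duty order on P-692 targets Bralos, not Narania; it does not apply.
Duty = 1,485 × €6.62 = €9,830.70.
Line 3 (H-383, Narania, 2,127 units, €338,426.97):
Base rate for H-383 is 34%.
Duty = €338,426.97 × 34% = €115,065.17.
Total = €2,081.91 + €9,830.70 + €115,065.17 = €126,977.78.

€126,977.78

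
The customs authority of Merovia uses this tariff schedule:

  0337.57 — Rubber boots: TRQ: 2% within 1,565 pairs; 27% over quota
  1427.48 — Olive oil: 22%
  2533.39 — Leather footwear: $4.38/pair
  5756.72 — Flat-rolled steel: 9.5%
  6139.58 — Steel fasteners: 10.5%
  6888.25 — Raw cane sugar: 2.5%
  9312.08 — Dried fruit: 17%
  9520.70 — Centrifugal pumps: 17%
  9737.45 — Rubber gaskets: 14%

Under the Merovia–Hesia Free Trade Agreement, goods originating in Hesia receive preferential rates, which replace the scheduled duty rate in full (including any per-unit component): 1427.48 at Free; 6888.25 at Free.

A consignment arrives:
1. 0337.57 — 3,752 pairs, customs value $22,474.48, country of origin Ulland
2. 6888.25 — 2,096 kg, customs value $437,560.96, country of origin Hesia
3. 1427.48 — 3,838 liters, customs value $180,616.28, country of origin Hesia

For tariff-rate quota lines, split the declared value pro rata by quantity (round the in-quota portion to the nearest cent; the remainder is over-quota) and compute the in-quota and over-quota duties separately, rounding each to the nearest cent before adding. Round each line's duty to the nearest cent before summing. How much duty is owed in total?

$3,724.53

Line 1 (0337.57, Ulland, 3,752 pairs, $22,474.48):
Code 0337.57 is under a tariff-rate quota (threshold 1,565 pairs). In-quota: 1,565 pairs at 2%; over-quota: 2,187 pairs at 27%.
Pro-rata value split: in-quota = $22,474.48 × 1,565/3,752 = $9,374.35; over-quota = $22,474.48 − $9,374.35 = $13,100.13.
In-quota duty = $9,374.35 × 2% = $187.49. Over-quota duty = $13,100.13 × 27% = $3,537.04.
Line duty = $187.49 + $3,537.04 = $3,724.53.
Line 2 (6888.25, Hesia, 2,096 kg, $437,560.96):
Base rate for 6888.25 is 2.5%.
Origin Hesia qualifies under the Merovia–Hesia agreement and 6888.25 is covered: preferential rate Free applies instead.
Duty = $437,560.96 × 0% = $0.00.
Line 3 (1427.48, Hesia, 3,838 liters, $180,616.28):
Base rate for 1427.48 is 22%.
Origin Hesia qualifies under the Merovia–Hesia agreement and 1427.48 is covered: preferential rate Free applies instead.
Duty = $180,616.28 × 0% = $0.00.
Total = $3,724.53 + $0.00 + $0.00 = $3,724.53.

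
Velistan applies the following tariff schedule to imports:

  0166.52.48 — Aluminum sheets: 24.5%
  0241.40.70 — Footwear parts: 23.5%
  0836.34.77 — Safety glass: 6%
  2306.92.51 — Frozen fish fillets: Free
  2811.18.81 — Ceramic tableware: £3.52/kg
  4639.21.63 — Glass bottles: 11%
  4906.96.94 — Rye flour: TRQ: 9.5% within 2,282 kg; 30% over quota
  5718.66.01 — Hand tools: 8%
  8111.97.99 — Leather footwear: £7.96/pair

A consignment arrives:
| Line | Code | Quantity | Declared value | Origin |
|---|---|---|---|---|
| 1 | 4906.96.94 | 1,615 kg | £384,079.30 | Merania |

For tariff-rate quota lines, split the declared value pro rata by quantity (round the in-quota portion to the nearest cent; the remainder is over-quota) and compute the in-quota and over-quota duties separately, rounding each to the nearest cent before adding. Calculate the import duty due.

Line 1 (4906.96.94, Merania, 1,615 kg, £384,079.30):
Code 4906.96.94 is under a tariff-rate quota (threshold 2,282 kg). Quantity 1,615 kg is within the quota, so the in-quota rate 9.5% applies to the full value.
Duty = £384,079.30 × 9.5% = £36,487.53.

£36,487.53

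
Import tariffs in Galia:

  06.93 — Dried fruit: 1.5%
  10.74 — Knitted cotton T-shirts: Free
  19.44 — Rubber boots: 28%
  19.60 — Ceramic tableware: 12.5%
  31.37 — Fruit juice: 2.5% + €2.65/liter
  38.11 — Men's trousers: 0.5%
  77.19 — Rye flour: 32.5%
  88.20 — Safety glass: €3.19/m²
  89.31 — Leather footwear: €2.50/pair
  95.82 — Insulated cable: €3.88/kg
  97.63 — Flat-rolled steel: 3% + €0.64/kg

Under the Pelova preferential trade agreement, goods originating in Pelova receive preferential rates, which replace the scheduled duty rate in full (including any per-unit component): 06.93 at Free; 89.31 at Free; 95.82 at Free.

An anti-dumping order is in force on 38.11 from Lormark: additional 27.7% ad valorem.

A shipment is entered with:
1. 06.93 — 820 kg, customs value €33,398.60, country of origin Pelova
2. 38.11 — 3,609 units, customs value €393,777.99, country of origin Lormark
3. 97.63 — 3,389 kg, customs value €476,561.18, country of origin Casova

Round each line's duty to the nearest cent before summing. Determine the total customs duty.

Line 1 (06.93, Pelova, 820 kg, €33,398.60):
Base rate for 06.93 is 1.5%.
Origin Pelova qualifies under the Galia–Pelova agreement and 06.93 is covered: preferential rate Free applies instead.
Duty = €33,398.60 × 0% = €0.00.
Line 2 (38.11, Lormark, 3,609 units, €393,777.99):
Base rate for 38.11 is 0.5%.
Additional duty on 38.11 from Lormark: +27.7%. Applied ad valorem rate: 0.5% + 27.7% = 28.2%.
Duty = €393,777.99 × 28.2% = €111,045.39.
Line 3 (97.63, Casova, 3,389 kg, €476,561.18):
Base rate for 97.63 is 3% + €0.64/kg.
Duty = €476,561.18 × 3% + 3,389 × €0.64 = €16,465.80.
Total = €0.00 + €111,045.39 + €16,465.80 = €127,511.19.

€127,511.19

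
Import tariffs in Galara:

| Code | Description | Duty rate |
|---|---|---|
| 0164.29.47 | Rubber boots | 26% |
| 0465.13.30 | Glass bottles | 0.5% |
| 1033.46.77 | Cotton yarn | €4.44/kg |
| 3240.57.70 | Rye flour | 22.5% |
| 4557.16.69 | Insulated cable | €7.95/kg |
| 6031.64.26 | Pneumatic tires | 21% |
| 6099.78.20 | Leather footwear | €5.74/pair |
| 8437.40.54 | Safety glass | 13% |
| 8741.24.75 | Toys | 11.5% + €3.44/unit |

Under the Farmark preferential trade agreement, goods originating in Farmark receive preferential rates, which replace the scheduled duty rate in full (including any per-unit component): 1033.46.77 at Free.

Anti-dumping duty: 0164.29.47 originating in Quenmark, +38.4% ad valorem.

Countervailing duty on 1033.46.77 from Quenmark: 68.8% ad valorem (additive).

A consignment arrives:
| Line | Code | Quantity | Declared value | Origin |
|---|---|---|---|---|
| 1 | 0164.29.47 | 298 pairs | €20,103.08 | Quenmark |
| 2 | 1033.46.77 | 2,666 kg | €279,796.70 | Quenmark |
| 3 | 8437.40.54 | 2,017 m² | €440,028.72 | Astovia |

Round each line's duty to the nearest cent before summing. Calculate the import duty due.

Line 1 (0164.29.47, Quenmark, 298 pairs, €20,103.08):
Base rate for 0164.29.47 is 26%.
Additional duty on 0164.29.47 from Quenmark: +38.4%. Applied ad valorem rate: 26% + 38.4% = 64.4%.
Duty = €20,103.08 × 64.4% = €12,946.38.
Line 2 (1033.46.77, Quenmark, 2,666 kg, €279,796.70):
Base rate for 1033.46.77 is €4.44/kg.
1033.46.77 has an FTA preferential rate, but origin Quenmark is not Farmark; base rate stands.
Additional duty on 1033.46.77 from Quenmark: +68.8% ad valorem. Applied ad valorem rate = 68.8%.
Duty = €279,796.70 × 68.8% + 2,666 × €4.44 = €204,337.17.
Line 3 (8437.40.54, Astovia, 2,017 m², €440,028.72):
Base rate for 8437.40.54 is 13%.
Duty = €440,028.72 × 13% = €57,203.73.
Total = €12,946.38 + €204,337.17 + €57,203.73 = €274,487.28.

€274,487.28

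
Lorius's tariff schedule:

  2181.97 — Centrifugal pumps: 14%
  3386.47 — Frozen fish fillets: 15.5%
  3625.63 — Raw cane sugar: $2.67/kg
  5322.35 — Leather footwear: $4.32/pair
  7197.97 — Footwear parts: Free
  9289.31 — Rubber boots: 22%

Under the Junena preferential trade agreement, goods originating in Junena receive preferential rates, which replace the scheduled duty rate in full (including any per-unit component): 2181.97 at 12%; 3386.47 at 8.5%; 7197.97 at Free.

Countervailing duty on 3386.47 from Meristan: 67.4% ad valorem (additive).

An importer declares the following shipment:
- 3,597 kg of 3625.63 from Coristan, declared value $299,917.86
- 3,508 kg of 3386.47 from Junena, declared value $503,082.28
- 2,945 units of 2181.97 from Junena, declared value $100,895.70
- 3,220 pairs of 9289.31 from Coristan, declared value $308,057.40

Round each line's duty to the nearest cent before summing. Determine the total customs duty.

Line 1 (3625.63, Coristan, 3,597 kg, $299,917.86):
Base rate for 3625.63 is $2.67/kg.
Duty = 3,597 × $2.67 = $9,603.99.
Line 2 (3386.47, Junena, 3,508 kg, $503,082.28):
Base rate for 3386.47 is 15.5%.
Origin Junena qualifies under the Lorius–Junena agreement and 3386.47 is covered: preferential rate 8.5% applies instead.
The additional-duty order on 3386.47 targets Meristan, not Junena; it does not apply.
Duty = $503,082.28 × 8.5% = $42,761.99.
Line 3 (2181.97, Junena, 2,945 units, $100,895.70):
Base rate for 2181.97 is 14%.
Origin Junena qualifies under the Lorius–Junena agreement and 2181.97 is covered: preferential rate 12% applies instead.
Duty = $100,895.70 × 12% = $12,107.48.
Line 4 (9289.31, Coristan, 3,220 pairs, $308,057.40):
Base rate for 9289.31 is 22%.
Duty = $308,057.40 × 22% = $67,772.63.
Total = $9,603.99 + $42,761.99 + $12,107.48 + $67,772.63 = $132,246.09.

$132,246.09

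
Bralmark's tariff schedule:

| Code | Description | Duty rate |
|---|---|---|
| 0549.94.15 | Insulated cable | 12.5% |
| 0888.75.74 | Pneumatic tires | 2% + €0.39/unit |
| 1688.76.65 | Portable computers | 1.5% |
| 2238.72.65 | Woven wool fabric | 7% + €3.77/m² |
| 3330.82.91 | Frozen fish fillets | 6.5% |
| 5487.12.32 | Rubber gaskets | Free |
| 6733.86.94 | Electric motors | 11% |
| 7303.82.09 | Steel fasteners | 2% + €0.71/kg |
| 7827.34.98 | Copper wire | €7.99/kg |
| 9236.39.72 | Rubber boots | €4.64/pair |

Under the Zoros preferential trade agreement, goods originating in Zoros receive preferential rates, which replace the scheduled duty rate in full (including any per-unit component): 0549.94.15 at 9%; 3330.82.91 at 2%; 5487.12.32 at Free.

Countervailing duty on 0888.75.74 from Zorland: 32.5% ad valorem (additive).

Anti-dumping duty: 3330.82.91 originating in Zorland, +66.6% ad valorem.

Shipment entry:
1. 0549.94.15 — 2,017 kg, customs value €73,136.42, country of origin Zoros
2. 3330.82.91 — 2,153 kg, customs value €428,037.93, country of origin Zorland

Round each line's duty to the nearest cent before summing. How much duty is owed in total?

€319,478.01

Line 1 (0549.94.15, Zoros, 2,017 kg, €73,136.42):
Base rate for 0549.94.15 is 12.5%.
Origin Zoros qualifies under the Bralmark–Zoros agreement and 0549.94.15 is covered: preferential rate 9% applies instead.
Duty = €73,136.42 × 9% = €6,582.28.
Line 2 (3330.82.91, Zorland, 2,153 kg, €428,037.93):
Base rate for 3330.82.91 is 6.5%.
3330.82.91 has an FTA preferential rate, but origin Zorland is not Zoros; base rate stands.
Additional duty on 3330.82.91 from Zorland: +66.6%. Applied ad valorem rate: 6.5% + 66.6% = 73.1%.
Duty = €428,037.93 × 73.1% = €312,895.73.
Total = €6,582.28 + €312,895.73 = €319,478.01.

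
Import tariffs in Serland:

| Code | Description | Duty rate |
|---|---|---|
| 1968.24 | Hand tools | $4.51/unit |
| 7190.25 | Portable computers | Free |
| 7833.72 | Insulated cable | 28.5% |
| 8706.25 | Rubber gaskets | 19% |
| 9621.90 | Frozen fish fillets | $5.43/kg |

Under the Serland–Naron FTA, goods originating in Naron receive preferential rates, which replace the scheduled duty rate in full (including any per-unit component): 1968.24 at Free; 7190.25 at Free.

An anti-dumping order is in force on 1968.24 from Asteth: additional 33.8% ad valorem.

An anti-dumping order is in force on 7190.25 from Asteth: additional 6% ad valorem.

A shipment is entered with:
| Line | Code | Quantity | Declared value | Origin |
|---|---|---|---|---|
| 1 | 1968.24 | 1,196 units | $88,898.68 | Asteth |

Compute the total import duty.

$35,441.71

Line 1 (1968.24, Asteth, 1,196 units, $88,898.68):
Base rate for 1968.24 is $4.51/unit.
1968.24 has an FTA preferential rate, but origin Asteth is not Naron; base rate stands.
Additional duty on 1968.24 from Asteth: +33.8% ad valorem. Applied ad valorem rate = 33.8%.
Duty = $88,898.68 × 33.8% + 1,196 × $4.51 = $35,441.71.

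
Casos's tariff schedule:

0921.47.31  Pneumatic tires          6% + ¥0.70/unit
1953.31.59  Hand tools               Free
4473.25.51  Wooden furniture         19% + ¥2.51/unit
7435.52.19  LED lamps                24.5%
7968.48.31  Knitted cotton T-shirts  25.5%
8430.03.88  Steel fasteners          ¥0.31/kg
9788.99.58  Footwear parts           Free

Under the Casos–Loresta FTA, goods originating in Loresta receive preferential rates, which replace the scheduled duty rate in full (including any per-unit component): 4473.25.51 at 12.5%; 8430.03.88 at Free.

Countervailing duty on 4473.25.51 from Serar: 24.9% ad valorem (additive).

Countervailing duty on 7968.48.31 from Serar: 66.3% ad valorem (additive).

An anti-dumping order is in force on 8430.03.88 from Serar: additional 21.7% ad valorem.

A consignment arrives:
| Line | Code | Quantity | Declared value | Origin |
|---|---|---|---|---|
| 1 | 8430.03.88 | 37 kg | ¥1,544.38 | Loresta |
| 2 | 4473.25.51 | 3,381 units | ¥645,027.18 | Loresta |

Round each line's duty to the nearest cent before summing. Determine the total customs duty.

¥80,628.40

Line 1 (8430.03.88, Loresta, 37 kg, ¥1,544.38):
Base rate for 8430.03.88 is ¥0.31/kg.
Origin Loresta qualifies under the Casos–Loresta agreement and 8430.03.88 is covered: preferential rate Free applies instead.
The additional-duty order on 8430.03.88 targets Serar, not Loresta; it does not apply.
Duty = ¥1,544.38 × 0% = ¥0.00.
Line 2 (4473.25.51, Loresta, 3,381 units, ¥645,027.18):
Base rate for 4473.25.51 is 19% + ¥2.51/unit.
Origin Loresta qualifies under the Casos–Loresta agreement and 4473.25.51 is covered: preferential rate 12.5% applies instead.
The additional-duty order on 4473.25.51 targets Serar, not Loresta; it does not apply.
Duty = ¥645,027.18 × 12.5% = ¥80,628.40.
Total = ¥0.00 + ¥80,628.40 = ¥80,628.40.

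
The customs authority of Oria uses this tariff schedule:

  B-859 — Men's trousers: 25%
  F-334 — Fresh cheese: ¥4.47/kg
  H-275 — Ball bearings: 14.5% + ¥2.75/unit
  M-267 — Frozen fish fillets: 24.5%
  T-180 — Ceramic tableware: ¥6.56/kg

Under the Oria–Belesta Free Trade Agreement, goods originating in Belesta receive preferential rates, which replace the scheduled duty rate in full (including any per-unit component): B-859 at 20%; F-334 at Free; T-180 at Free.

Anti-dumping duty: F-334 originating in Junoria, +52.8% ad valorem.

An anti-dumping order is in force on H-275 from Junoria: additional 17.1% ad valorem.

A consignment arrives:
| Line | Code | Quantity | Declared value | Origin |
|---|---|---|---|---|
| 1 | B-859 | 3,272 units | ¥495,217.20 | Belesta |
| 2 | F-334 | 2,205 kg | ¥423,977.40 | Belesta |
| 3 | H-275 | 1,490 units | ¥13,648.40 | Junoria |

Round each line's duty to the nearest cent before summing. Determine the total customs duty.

¥107,453.83

Line 1 (B-859, Belesta, 3,272 units, ¥495,217.20):
Base rate for B-859 is 25%.
Origin Belesta qualifies under the Oria–Belesta agreement and B-859 is covered: preferential rate 20% applies instead.
Duty = ¥495,217.20 × 20% = ¥99,043.44.
Line 2 (F-334, Belesta, 2,205 kg, ¥423,977.40):
Base rate for F-334 is ¥4.47/kg.
Origin Belesta qualifies under the Oria–Belesta agreement and F-334 is covered: preferential rate Free applies instead.
The additional-duty order on F-334 targets Junoria, not Belesta; it does not apply.
Duty = ¥423,977.40 × 0% = ¥0.00.
Line 3 (H-275, Junoria, 1,490 units, ¥13,648.40):
Base rate for H-275 is 14.5% + ¥2.75/unit.
Additional duty on H-275 from Junoria: +17.1%. Applied ad valorem rate: 14.5% + 17.1% = 31.6%.
Duty = ¥13,648.40 × 31.6% + 1,490 × ¥2.75 = ¥8,410.39.
Total = ¥99,043.44 + ¥0.00 + ¥8,410.39 = ¥107,453.83.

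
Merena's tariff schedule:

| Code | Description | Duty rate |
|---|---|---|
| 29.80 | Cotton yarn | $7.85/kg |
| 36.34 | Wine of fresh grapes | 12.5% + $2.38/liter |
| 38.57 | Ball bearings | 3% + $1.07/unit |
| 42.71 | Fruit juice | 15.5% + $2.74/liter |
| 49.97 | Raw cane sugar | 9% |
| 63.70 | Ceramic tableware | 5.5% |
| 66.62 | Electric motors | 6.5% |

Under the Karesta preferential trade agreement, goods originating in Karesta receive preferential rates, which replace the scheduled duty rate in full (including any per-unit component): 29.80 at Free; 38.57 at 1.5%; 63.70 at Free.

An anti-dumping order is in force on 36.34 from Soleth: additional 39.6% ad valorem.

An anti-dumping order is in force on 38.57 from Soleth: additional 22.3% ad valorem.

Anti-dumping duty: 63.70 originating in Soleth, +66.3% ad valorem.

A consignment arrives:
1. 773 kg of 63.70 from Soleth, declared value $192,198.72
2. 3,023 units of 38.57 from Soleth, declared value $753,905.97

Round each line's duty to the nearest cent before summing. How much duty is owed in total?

Line 1 (63.70, Soleth, 773 kg, $192,198.72):
Base rate for 63.70 is 5.5%.
63.70 has an FTA preferential rate, but origin Soleth is not Karesta; base rate stands.
Additional duty on 63.70 from Soleth: +66.3%. Applied ad valorem rate: 5.5% + 66.3% = 71.8%.
Duty = $192,198.72 × 71.8% = $137,998.68.
Line 2 (38.57, Soleth, 3,023 units, $753,905.97):
Base rate for 38.57 is 3% + $1.07/unit.
38.57 has an FTA preferential rate, but origin Soleth is not Karesta; base rate stands.
Additional duty on 38.57 from Soleth: +22.3%. Applied ad valorem rate: 3% + 22.3% = 25.3%.
Duty = $753,905.97 × 25.3% + 3,023 × $1.07 = $193,972.82.
Total = $137,998.68 + $193,972.82 = $331,971.50.

$331,971.50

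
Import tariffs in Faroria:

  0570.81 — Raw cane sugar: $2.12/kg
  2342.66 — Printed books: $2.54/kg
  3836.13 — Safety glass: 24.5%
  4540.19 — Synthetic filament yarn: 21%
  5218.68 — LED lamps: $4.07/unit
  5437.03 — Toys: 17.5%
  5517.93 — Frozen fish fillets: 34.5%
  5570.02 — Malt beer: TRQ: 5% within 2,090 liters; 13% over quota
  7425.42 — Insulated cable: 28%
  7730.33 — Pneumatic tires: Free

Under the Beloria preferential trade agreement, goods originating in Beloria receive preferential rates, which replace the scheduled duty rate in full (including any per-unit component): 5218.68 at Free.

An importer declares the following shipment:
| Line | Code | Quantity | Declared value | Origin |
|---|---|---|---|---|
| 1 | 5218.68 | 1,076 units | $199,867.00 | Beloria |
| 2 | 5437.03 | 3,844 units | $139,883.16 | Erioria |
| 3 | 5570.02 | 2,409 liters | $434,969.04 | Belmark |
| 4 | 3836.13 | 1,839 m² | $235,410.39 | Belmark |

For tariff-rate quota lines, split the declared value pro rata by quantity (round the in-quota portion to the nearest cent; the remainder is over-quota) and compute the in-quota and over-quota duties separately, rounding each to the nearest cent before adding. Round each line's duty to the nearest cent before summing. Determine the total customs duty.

$108,511.44

Line 1 (5218.68, Beloria, 1,076 units, $199,867.00):
Base rate for 5218.68 is $4.07/unit.
Origin Beloria qualifies under the Faroria–Beloria agreement and 5218.68 is covered: preferential rate Free applies instead.
Duty = $199,867.00 × 0% = $0.00.
Line 2 (5437.03, Erioria, 3,844 units, $139,883.16):
Base rate for 5437.03 is 17.5%.
Duty = $139,883.16 × 17.5% = $24,479.55.
Line 3 (5570.02, Belmark, 2,409 liters, $434,969.04):
Code 5570.02 is under a tariff-rate quota (threshold 2,090 liters). In-quota: 2,090 liters at 5%; over-quota: 319 liters at 13%.
Pro-rata value split: in-quota = $434,969.04 × 2,090/2,409 = $377,370.40; over-quota = $434,969.04 − $377,370.40 = $57,598.64.
In-quota duty = $377,370.40 × 5% = $18,868.52. Over-quota duty = $57,598.64 × 13% = $7,487.82.
Line duty = $18,868.52 + $7,487.82 = $26,356.34.
Line 4 (3836.13, Belmark, 1,839 m², $235,410.39):
Base rate for 3836.13 is 24.5%.
Duty = $235,410.39 × 24.5% = $57,675.55.
Total = $0.00 + $24,479.55 + $26,356.34 + $57,675.55 = $108,511.44.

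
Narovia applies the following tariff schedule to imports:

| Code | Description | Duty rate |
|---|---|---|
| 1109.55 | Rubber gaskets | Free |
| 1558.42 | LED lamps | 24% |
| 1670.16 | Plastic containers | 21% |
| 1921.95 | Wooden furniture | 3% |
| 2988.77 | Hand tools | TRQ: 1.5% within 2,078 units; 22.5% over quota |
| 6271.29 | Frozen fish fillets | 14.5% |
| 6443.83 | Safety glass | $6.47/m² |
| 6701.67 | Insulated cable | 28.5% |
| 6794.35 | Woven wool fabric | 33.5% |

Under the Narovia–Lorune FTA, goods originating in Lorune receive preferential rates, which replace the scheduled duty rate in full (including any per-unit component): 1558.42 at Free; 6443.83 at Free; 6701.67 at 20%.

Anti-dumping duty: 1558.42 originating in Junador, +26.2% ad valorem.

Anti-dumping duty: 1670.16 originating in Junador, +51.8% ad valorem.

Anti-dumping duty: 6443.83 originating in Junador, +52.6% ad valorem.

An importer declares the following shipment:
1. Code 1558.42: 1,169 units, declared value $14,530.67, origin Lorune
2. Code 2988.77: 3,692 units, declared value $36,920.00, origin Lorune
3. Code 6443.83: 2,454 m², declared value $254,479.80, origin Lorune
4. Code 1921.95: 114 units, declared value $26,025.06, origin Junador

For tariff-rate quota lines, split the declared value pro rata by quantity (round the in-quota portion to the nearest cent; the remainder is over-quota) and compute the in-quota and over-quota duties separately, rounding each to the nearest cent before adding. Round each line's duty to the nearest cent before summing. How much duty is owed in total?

Line 1 (1558.42, Lorune, 1,169 units, $14,530.67):
Base rate for 1558.42 is 24%.
Origin Lorune qualifies under the Narovia–Lorune agreement and 1558.42 is covered: preferential rate Free applies instead.
The additional-duty order on 1558.42 targets Junador, not Lorune; it does not apply.
Duty = $14,530.67 × 0% = $0.00.
Line 2 (2988.77, Lorune, 3,692 units, $36,920.00):
Code 2988.77 is under a tariff-rate quota (threshold 2,078 units). In-quota: 2,078 units at 1.5%; over-quota: 1,614 units at 22.5%.
Pro-rata value split: in-quota = $36,920.00 × 2,078/3,692 = $20,780.00; over-quota = $36,920.00 − $20,780.00 = $16,140.00.
In-quota duty = $20,780.00 × 1.5% = $311.70. Over-quota duty = $16,140.00 × 22.5% = $3,631.50.
Line duty = $311.70 + $3,631.50 = $3,943.20.
Line 3 (6443.83, Lorune, 2,454 m², $254,479.80):
Base rate for 6443.83 is $6.47/m².
Origin Lorune qualifies under the Narovia–Lorune agreement and 6443.83 is covered: preferential rate Free applies instead.
The additional-duty order on 6443.83 targets Junador, not Lorune; it does not apply.
Duty = $254,479.80 × 0% = $0.00.
Line 4 (1921.95, Junador, 114 units, $26,025.06):
Base rate for 1921.95 is 3%.
Duty = $26,025.06 × 3% = $780.75.
Total = $0.00 + $3,943.20 + $0.00 + $780.75 = $4,723.95.

$4,723.95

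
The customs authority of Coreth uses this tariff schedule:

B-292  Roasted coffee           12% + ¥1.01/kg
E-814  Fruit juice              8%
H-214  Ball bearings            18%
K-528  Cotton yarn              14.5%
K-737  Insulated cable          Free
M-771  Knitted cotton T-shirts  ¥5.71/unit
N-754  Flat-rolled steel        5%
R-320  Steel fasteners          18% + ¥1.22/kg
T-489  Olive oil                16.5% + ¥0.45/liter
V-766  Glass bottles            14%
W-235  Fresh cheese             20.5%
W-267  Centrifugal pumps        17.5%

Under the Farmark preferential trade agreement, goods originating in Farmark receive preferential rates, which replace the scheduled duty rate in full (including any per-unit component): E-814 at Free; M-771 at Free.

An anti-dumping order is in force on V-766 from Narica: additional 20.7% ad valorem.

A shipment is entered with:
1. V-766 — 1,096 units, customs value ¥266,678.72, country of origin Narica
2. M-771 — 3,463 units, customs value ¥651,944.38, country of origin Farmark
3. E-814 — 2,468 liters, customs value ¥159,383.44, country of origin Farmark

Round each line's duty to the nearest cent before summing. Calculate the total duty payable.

Line 1 (V-766, Narica, 1,096 units, ¥266,678.72):
Base rate for V-766 is 14%.
Additional duty on V-766 from Narica: +20.7%. Applied ad valorem rate: 14% + 20.7% = 34.7%.
Duty = ¥266,678.72 × 34.7% = ¥92,537.52.
Line 2 (M-771, Farmark, 3,463 units, ¥651,944.38):
Base rate for M-771 is ¥5.71/unit.
Origin Farmark qualifies under the Coreth–Farmark agreement and M-771 is covered: preferential rate Free applies instead.
Duty = ¥651,944.38 × 0% = ¥0.00.
Line 3 (E-814, Farmark, 2,468 liters, ¥159,383.44):
Base rate for E-814 is 8%.
Origin Farmark qualifies under the Coreth–Farmark agreement and E-814 is covered: preferential rate Free applies instead.
Duty = ¥159,383.44 × 0% = ¥0.00.
Total = ¥92,537.52 + ¥0.00 + ¥0.00 = ¥92,537.52.

¥92,537.52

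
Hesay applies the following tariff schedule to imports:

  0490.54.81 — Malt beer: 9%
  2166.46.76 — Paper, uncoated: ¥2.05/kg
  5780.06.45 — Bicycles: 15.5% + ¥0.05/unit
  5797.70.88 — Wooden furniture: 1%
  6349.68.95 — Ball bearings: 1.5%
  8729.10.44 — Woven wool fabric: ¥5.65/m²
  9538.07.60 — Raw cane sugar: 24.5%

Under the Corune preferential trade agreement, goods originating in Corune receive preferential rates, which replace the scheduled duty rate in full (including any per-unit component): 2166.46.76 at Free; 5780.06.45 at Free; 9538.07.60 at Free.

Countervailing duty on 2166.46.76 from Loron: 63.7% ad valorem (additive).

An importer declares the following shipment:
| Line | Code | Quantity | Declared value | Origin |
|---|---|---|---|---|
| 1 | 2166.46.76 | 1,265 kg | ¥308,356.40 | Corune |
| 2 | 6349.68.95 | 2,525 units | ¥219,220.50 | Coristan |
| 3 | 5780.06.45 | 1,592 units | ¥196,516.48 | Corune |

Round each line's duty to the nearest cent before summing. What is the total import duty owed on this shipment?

Line 1 (2166.46.76, Corune, 1,265 kg, ¥308,356.40):
Base rate for 2166.46.76 is ¥2.05/kg.
Origin Corune qualifies under the Hesay–Corune agreement and 2166.46.76 is covered: preferential rate Free applies instead.
The additional-duty order on 2166.46.76 targets Loron, not Corune; it does not apply.
Duty = ¥308,356.40 × 0% = ¥0.00.
Line 2 (6349.68.95, Coristan, 2,525 units, ¥219,220.50):
Base rate for 6349.68.95 is 1.5%.
Duty = ¥219,220.50 × 1.5% = ¥3,288.31.
Line 3 (5780.06.45, Corune, 1,592 units, ¥196,516.48):
Base rate for 5780.06.45 is 15.5% + ¥0.05/unit.
Origin Corune qualifies under the Hesay–Corune agreement and 5780.06.45 is covered: preferential rate Free applies instead.
Duty = ¥196,516.48 × 0% = ¥0.00.
Total = ¥0.00 + ¥3,288.31 + ¥0.00 = ¥3,288.31.

¥3,288.31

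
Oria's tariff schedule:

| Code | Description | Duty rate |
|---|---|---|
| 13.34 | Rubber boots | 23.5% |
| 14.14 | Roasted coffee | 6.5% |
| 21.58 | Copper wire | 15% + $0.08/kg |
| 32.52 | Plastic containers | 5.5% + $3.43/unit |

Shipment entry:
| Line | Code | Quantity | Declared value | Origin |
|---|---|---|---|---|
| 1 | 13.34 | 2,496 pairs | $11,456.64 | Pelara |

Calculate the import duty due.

$2,692.31

Line 1 (13.34, Pelara, 2,496 pairs, $11,456.64):
Base rate for 13.34 is 23.5%.
Duty = $11,456.64 × 23.5% = $2,692.31.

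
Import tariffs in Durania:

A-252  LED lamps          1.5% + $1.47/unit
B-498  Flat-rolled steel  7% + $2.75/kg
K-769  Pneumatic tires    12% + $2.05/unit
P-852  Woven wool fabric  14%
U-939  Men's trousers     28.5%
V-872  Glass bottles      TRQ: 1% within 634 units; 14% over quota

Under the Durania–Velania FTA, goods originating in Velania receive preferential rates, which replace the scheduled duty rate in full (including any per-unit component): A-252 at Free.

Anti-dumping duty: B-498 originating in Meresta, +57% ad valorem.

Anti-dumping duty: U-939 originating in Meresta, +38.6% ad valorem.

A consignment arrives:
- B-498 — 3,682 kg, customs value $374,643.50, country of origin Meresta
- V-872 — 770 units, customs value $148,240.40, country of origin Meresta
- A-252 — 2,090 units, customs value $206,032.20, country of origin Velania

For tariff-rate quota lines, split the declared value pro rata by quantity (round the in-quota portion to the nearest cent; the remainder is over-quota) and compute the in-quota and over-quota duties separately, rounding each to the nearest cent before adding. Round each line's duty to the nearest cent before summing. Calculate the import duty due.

Line 1 (B-498, Meresta, 3,682 kg, $374,643.50):
Base rate for B-498 is 7% + $2.75/kg.
Additional duty on B-498 from Meresta: +57%. Applied ad valorem rate: 7% + 57% = 64%.
Duty = $374,643.50 × 64% + 3,682 × $2.75 = $249,897.34.
Line 2 (V-872, Meresta, 770 units, $148,240.40):
Code V-872 is under a tariff-rate quota (threshold 634 units). In-quota: 634 units at 1%; over-quota: 136 units at 14%.
Pro-rata value split: in-quota = $148,240.40 × 634/770 = $122,057.68; over-quota = $148,240.40 − $122,057.68 = $26,182.72.
In-quota duty = $122,057.68 × 1% = $1,220.58. Over-quota duty = $26,182.72 × 14% = $3,665.58.
Line duty = $1,220.58 + $3,665.58 = $4,886.16.
Line 3 (A-252, Velania, 2,090 units, $206,032.20):
Base rate for A-252 is 1.5% + $1.47/unit.
Origin Velania qualifies under the Durania–Velania agreement and A-252 is covered: preferential rate Free applies instead.
Duty = $206,032.20 × 0% = $0.00.
Total = $249,897.34 + $4,886.16 + $0.00 = $254,783.50.

$254,783.50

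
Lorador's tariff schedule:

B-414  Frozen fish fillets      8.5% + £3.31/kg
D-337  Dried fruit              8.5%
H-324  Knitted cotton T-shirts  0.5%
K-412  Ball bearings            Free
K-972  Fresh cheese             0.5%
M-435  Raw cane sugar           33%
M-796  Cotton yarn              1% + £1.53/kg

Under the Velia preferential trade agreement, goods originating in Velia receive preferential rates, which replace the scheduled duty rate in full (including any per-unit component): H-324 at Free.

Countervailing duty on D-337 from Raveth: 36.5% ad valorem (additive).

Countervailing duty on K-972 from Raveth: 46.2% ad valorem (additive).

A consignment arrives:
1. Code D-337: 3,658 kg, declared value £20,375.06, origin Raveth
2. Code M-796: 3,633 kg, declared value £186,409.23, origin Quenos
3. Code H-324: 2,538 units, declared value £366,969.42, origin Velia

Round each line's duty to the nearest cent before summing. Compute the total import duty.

Line 1 (D-337, Raveth, 3,658 kg, £20,375.06):
Base rate for D-337 is 8.5%.
Additional duty on D-337 from Raveth: +36.5%. Applied ad valorem rate: 8.5% + 36.5% = 45%.
Duty = £20,375.06 × 45% = £9,168.78.
Line 2 (M-796, Quenos, 3,633 kg, £186,409.23):
Base rate for M-796 is 1% + £1.53/kg.
Duty = £186,409.23 × 1% + 3,633 × £1.53 = £7,422.58.
Line 3 (H-324, Velia, 2,538 units, £366,969.42):
Base rate for H-324 is 0.5%.
Origin Velia qualifies under the Lorador–Velia agreement and H-324 is covered: preferential rate Free applies instead.
Duty = £366,969.42 × 0% = £0.00.
Total = £9,168.78 + £7,422.58 + £0.00 = £16,591.36.

£16,591.36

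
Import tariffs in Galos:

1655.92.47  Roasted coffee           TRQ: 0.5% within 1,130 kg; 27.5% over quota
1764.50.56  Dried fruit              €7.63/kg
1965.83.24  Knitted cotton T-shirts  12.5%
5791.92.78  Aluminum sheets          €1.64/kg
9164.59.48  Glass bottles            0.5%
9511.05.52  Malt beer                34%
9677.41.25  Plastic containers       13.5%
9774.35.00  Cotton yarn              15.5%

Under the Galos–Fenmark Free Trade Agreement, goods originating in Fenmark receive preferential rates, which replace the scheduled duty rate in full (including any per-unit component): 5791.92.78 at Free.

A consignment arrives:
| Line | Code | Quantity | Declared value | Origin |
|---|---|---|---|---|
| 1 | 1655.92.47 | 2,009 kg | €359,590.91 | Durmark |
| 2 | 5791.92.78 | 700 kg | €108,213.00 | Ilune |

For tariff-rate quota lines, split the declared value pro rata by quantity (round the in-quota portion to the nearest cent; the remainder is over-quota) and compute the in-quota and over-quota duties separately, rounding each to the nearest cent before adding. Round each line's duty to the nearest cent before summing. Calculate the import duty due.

€45,425.65

Line 1 (1655.92.47, Durmark, 2,009 kg, €359,590.91):
Code 1655.92.47 is under a tariff-rate quota (threshold 1,130 kg). In-quota: 1,130 kg at 0.5%; over-quota: 879 kg at 27.5%.
Pro-rata value split: in-quota = €359,590.91 × 1,130/2,009 = €202,258.70; over-quota = €359,590.91 − €202,258.70 = €157,332.21.
In-quota duty = €202,258.70 × 0.5% = €1,011.29. Over-quota duty = €157,332.21 × 27.5% = €43,266.36.
Line duty = €1,011.29 + €43,266.36 = €44,277.65.
Line 2 (5791.92.78, Ilune, 700 kg, €108,213.00):
Base rate for 5791.92.78 is €1.64/kg.
5791.92.78 has an FTA preferential rate, but origin Ilune is not Fenmark; base rate stands.
Duty = 700 × €1.64 = €1,148.00.
Total = €44,277.65 + €1,148.00 = €45,425.65.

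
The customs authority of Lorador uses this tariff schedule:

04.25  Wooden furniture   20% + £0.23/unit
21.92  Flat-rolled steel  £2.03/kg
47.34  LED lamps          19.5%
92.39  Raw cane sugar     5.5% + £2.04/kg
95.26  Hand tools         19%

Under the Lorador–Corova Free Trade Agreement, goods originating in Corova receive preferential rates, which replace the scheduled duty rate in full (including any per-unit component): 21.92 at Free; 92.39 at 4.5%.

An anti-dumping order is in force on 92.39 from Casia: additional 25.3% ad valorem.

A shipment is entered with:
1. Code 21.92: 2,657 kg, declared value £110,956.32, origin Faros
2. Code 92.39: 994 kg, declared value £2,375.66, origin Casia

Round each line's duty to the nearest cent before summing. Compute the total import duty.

Line 1 (21.92, Faros, 2,657 kg, £110,956.32):
Base rate for 21.92 is £2.03/kg.
21.92 has an FTA preferential rate, but origin Faros is not Corova; base rate stands.
Duty = 2,657 × £2.03 = £5,393.71.
Line 2 (92.39, Casia, 994 kg, £2,375.66):
Base rate for 92.39 is 5.5% + £2.04/kg.
92.39 has an FTA preferential rate, but origin Casia is not Corova; base rate stands.
Additional duty on 92.39 from Casia: +25.3%. Applied ad valorem rate: 5.5% + 25.3% = 30.8%.
Duty = £2,375.66 × 30.8% + 994 × £2.04 = £2,759.46.
Total = £5,393.71 + £2,759.46 = £8,153.17.

£8,153.17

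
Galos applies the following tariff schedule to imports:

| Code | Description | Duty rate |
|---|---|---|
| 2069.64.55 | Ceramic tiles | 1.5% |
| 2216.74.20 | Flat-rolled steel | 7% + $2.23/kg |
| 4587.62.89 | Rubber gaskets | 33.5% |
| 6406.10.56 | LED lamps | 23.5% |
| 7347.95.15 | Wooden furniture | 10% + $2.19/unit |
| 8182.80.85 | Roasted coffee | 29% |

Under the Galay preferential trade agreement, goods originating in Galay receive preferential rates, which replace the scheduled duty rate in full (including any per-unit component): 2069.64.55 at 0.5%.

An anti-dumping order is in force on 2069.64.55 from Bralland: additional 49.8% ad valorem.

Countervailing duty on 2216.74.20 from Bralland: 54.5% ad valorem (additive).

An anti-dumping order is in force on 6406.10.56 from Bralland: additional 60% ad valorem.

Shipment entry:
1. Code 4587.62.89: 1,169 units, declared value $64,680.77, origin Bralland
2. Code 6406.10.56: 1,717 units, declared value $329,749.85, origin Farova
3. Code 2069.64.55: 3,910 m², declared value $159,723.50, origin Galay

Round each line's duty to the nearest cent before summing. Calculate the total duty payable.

$99,957.89

Line 1 (4587.62.89, Bralland, 1,169 units, $64,680.77):
Base rate for 4587.62.89 is 33.5%.
Duty = $64,680.77 × 33.5% = $21,668.06.
Line 2 (6406.10.56, Farova, 1,717 units, $329,749.85):
Base rate for 6406.10.56 is 23.5%.
The additional-duty order on 6406.10.56 targets Bralland, not Farova; it does not apply.
Duty = $329,749.85 × 23.5% = $77,491.21.
Line 3 (2069.64.55, Galay, 3,910 m², $159,723.50):
Base rate for 2069.64.55 is 1.5%.
Origin Galay qualifies under the Galos–Galay agreement and 2069.64.55 is covered: preferential rate 0.5% applies instead.
The additional-duty order on 2069.64.55 targets Bralland, not Galay; it does not apply.
Duty = $159,723.50 × 0.5% = $798.62.
Total = $21,668.06 + $77,491.21 + $798.62 = $99,957.89.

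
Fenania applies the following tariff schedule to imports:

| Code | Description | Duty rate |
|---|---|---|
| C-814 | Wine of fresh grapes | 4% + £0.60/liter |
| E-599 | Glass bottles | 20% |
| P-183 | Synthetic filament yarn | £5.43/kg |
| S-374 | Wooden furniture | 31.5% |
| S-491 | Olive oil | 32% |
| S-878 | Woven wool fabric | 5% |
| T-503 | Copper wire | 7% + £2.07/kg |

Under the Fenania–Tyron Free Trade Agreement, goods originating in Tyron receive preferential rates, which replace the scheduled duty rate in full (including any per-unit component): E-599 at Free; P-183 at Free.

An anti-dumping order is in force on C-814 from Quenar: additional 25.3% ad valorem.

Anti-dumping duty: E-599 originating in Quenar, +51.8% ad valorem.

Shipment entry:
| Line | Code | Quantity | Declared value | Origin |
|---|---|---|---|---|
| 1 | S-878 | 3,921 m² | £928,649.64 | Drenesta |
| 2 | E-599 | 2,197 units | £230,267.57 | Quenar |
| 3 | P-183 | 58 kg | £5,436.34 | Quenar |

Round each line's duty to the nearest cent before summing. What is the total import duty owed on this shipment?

£212,079.54

Line 1 (S-878, Drenesta, 3,921 m², £928,649.64):
Base rate for S-878 is 5%.
Duty = £928,649.64 × 5% = £46,432.48.
Line 2 (E-599, Quenar, 2,197 units, £230,267.57):
Base rate for E-599 is 20%.
E-599 has an FTA preferential rate, but origin Quenar is not Tyron; base rate stands.
Additional duty on E-599 from Quenar: +51.8%. Applied ad valorem rate: 20% + 51.8% = 71.8%.
Duty = £230,267.57 × 71.8% = £165,332.12.
Line 3 (P-183, Quenar, 58 kg, £5,436.34):
Base rate for P-183 is £5.43/kg.
P-183 has an FTA preferential rate, but origin Quenar is not Tyron; base rate stands.
Duty = 58 × £5.43 = £314.94.
Total = £46,432.48 + £165,332.12 + £314.94 = £212,079.54.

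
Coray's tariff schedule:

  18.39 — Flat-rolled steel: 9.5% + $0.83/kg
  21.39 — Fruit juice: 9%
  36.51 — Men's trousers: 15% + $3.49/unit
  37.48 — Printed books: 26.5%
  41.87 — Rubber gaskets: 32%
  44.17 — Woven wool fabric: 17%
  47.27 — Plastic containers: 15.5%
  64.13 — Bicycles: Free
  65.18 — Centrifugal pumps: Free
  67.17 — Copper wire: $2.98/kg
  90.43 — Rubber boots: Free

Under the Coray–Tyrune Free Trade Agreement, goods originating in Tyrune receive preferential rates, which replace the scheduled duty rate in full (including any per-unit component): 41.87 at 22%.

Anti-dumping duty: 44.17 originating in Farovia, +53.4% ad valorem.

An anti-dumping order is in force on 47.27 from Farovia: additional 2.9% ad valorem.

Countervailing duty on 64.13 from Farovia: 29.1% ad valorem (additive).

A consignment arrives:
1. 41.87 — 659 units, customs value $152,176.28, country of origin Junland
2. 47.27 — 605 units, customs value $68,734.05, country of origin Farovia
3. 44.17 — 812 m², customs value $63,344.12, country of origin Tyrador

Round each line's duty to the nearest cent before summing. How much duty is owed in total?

$72,111.98

Line 1 (41.87, Junland, 659 units, $152,176.28):
Base rate for 41.87 is 32%.
41.87 has an FTA preferential rate, but origin Junland is not Tyrune; base rate stands.
Duty = $152,176.28 × 32% = $48,696.41.
Line 2 (47.27, Farovia, 605 units, $68,734.05):
Base rate for 47.27 is 15.5%.
Additional duty on 47.27 from Farovia: +2.9%. Applied ad valorem rate: 15.5% + 2.9% = 18.4%.
Duty = $68,734.05 × 18.4% = $12,647.07.
Line 3 (44.17, Tyrador, 812 m², $63,344.12):
Base rate for 44.17 is 17%.
The additional-duty order on 44.17 targets Farovia, not Tyrador; it does not apply.
Duty = $63,344.12 × 17% = $10,768.50.
Total = $48,696.41 + $12,647.07 + $10,768.50 = $72,111.98.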